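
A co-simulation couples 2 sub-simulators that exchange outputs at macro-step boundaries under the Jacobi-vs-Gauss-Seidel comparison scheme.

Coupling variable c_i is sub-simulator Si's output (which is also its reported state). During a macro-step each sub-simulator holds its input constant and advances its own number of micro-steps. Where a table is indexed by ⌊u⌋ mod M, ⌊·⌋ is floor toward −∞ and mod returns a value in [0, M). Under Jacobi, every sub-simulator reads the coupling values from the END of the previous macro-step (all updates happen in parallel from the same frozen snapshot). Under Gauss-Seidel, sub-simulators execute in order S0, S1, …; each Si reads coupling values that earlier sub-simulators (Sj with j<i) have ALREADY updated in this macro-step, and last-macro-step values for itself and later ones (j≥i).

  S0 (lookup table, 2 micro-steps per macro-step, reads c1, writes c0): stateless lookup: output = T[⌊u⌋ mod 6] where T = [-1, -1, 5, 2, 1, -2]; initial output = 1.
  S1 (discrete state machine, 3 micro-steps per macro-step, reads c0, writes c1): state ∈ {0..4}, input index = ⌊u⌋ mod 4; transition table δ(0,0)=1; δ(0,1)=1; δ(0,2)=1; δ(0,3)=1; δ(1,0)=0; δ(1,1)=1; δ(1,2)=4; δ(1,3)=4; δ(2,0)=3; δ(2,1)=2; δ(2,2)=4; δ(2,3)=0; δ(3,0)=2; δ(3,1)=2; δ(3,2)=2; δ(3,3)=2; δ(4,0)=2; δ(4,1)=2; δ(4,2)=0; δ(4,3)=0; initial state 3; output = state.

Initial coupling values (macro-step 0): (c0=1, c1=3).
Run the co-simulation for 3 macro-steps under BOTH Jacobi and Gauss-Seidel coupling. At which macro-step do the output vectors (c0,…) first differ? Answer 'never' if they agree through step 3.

first divergence at macro-step: 1

[Jacobi] macro 1: S0 reads c1=3 → after 2×micro: 2; S1 reads c0=1 → after 3×micro: 2 ⇒ (c0=2, c1=2)
[Jacobi] macro 2: S0 reads c1=2 → after 2×micro: 5; S1 reads c0=2 → after 3×micro: 1 ⇒ (c0=5, c1=1)
[Jacobi] macro 3: S0 reads c1=1 → after 2×micro: -1; S1 reads c0=5 → after 3×micro: 1 ⇒ (c0=-1, c1=1)
[Gauss-Seidel] macro 1: S0 reads c1=3 → after 2×micro: 2; S1 reads c0=2 → after 3×micro: 0 ⇒ (c0=2, c1=0)
[Gauss-Seidel] macro 2: S0 reads c1=0 → after 2×micro: -1; S1 reads c0=-1 → after 3×micro: 0 ⇒ (c0=-1, c1=0)
[Gauss-Seidel] macro 3: S0 reads c1=0 → after 2×micro: -1; S1 reads c0=-1 → after 3×micro: 0 ⇒ (c0=-1, c1=0)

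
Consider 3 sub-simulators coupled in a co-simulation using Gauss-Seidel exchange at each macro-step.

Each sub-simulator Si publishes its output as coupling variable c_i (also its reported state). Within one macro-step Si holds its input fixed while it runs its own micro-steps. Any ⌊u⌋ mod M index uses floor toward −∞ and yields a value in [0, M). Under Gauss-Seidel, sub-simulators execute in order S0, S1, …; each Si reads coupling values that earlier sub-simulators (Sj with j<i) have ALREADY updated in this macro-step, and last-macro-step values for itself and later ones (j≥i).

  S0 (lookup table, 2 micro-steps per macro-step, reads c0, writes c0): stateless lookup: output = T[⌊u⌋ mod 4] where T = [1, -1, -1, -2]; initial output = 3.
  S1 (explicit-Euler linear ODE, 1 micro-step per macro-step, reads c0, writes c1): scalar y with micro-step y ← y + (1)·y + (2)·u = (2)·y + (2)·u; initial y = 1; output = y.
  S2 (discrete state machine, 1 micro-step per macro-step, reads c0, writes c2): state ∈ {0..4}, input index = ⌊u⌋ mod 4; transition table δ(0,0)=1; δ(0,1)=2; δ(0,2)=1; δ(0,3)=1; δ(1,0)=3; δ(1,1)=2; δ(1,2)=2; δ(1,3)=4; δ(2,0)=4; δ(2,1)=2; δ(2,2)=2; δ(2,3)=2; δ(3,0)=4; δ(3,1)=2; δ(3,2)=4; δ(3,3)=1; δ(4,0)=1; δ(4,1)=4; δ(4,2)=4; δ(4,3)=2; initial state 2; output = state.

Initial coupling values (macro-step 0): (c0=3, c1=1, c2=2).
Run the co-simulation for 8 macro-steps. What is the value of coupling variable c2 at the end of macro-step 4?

macro 1: S0 reads c0=3 → after 2×micro: -2; S1 reads c0=-2 → after 1×micro: -2; S2 reads c0=-2 → after 1×micro: 2 ⇒ (c0=-2, c1=-2, c2=2)
macro 2: S0 reads c0=-2 → after 2×micro: -1; S1 reads c0=-1 → after 1×micro: -6; S2 reads c0=-1 → after 1×micro: 2 ⇒ (c0=-1, c1=-6, c2=2)
macro 3: S0 reads c0=-1 → after 2×micro: -2; S1 reads c0=-2 → after 1×micro: -16; S2 reads c0=-2 → after 1×micro: 2 ⇒ (c0=-2, c1=-16, c2=2)
macro 4: S0 reads c0=-2 → after 2×micro: -1; S1 reads c0=-1 → after 1×micro: -34; S2 reads c0=-1 → after 1×micro: 2 ⇒ (c0=-1, c1=-34, c2=2)
macro 5: S0 reads c0=-1 → after 2×micro: -2; S1 reads c0=-2 → after 1×micro: -72; S2 reads c0=-2 → after 1×micro: 2 ⇒ (c0=-2, c1=-72, c2=2)
macro 6: S0 reads c0=-2 → after 2×micro: -1; S1 reads c0=-1 → after 1×micro: -146; S2 reads c0=-1 → after 1×micro: 2 ⇒ (c0=-1, c1=-146, c2=2)
macro 7: S0 reads c0=-1 → after 2×micro: -2; S1 reads c0=-2 → after 1×micro: -296; S2 reads c0=-2 → after 1×micro: 2 ⇒ (c0=-2, c1=-296, c2=2)
macro 8: S0 reads c0=-2 → after 2×micro: -1; S1 reads c0=-1 → after 1×micro: -594; S2 reads c0=-1 → after 1×micro: 2 ⇒ (c0=-1, c1=-594, c2=2)

c2 at macro-step 4 = 2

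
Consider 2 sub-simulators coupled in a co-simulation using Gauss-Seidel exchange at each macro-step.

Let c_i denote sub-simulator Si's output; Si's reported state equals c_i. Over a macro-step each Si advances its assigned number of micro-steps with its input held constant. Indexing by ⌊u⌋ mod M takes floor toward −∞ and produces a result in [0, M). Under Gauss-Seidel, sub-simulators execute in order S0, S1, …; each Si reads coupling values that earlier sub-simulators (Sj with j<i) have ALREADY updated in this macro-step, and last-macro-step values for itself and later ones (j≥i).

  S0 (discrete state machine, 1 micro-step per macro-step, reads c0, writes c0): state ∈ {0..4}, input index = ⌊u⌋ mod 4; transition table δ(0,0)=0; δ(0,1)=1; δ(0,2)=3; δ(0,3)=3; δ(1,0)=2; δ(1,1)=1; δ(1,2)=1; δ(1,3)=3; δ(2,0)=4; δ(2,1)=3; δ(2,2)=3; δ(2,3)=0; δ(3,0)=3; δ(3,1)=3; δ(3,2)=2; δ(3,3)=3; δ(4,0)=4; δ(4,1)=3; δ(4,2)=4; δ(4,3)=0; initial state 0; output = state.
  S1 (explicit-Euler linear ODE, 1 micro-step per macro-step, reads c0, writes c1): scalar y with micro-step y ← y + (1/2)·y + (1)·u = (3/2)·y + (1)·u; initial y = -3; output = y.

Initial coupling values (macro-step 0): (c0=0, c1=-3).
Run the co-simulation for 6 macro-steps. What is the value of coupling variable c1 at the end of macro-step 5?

macro 1: S0 reads c0=0 → after 1×micro: 0; S1 reads c0=0 → after 1×micro: -9/2 ⇒ (c0=0, c1=-9/2)
macro 2: S0 reads c0=0 → after 1×micro: 0; S1 reads c0=0 → after 1×micro: -27/4 ⇒ (c0=0, c1=-27/4)
macro 3: S0 reads c0=0 → after 1×micro: 0; S1 reads c0=0 → after 1×micro: -81/8 ⇒ (c0=0, c1=-81/8)
macro 4: S0 reads c0=0 → after 1×micro: 0; S1 reads c0=0 → after 1×micro: -243/16 ⇒ (c0=0, c1=-243/16)
macro 5: S0 reads c0=0 → after 1×micro: 0; S1 reads c0=0 → after 1×micro: -729/32 ⇒ (c0=0, c1=-729/32)
macro 6: S0 reads c0=0 → after 1×micro: 0; S1 reads c0=0 → after 1×micro: -2187/64 ⇒ (c0=0, c1=-2187/64)

c1 at macro-step 5 = -729/32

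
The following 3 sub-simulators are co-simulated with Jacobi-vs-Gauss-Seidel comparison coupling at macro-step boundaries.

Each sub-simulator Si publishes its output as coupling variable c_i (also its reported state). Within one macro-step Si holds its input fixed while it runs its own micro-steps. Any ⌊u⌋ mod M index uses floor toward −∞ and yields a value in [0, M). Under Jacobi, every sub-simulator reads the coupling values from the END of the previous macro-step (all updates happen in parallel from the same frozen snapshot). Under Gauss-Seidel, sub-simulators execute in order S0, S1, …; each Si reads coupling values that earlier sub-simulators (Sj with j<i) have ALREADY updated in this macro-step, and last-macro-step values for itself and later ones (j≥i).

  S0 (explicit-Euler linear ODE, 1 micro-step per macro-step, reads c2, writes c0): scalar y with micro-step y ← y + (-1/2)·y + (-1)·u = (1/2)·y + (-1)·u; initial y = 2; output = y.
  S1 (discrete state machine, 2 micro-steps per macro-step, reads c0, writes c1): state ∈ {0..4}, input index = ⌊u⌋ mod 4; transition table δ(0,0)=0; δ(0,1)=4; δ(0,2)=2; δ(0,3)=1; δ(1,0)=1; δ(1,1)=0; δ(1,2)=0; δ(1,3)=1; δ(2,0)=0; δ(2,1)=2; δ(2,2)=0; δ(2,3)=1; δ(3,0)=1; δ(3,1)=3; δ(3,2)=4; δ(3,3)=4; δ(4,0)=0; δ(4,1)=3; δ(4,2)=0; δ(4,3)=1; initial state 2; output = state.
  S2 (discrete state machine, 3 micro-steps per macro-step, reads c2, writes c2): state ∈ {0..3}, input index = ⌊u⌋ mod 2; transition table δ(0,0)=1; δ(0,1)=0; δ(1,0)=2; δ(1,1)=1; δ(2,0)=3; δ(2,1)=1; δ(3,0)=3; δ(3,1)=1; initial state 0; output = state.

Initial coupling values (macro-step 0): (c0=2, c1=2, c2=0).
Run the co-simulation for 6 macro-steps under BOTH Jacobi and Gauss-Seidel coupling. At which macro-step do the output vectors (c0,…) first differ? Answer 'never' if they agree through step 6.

[Jacobi] macro 1: S0 reads c2=0 → after 1×micro: 1; S1 reads c0=2 → after 2×micro: 2; S2 reads c2=0 → after 3×micro: 3 ⇒ (c0=1, c1=2, c2=3)
[Jacobi] macro 2: S0 reads c2=3 → after 1×micro: -5/2; S1 reads c0=1 → after 2×micro: 2; S2 reads c2=3 → after 3×micro: 1 ⇒ (c0=-5/2, c1=2, c2=1)
[Jacobi] macro 3: S0 reads c2=1 → after 1×micro: -9/4; S1 reads c0=-5/2 → after 2×micro: 2; S2 reads c2=1 → after 3×micro: 1 ⇒ (c0=-9/4, c1=2, c2=1)
[Jacobi] macro 4: S0 reads c2=1 → after 1×micro: -17/8; S1 reads c0=-9/4 → after 2×micro: 2; S2 reads c2=1 → after 3×micro: 1 ⇒ (c0=-17/8, c1=2, c2=1)
[Jacobi] macro 5: S0 reads c2=1 → after 1×micro: -33/16; S1 reads c0=-17/8 → after 2×micro: 2; S2 reads c2=1 → after 3×micro: 1 ⇒ (c0=-33/16, c1=2, c2=1)
[Jacobi] macro 6: S0 reads c2=1 → after 1×micro: -65/32; S1 reads c0=-33/16 → after 2×micro: 2; S2 reads c2=1 → after 3×micro: 1 ⇒ (c0=-65/32, c1=2, c2=1)
[Gauss-Seidel] macro 1: S0 reads c2=0 → after 1×micro: 1; S1 reads c0=1 → after 2×micro: 2; S2 reads c2=0 → after 3×micro: 3 ⇒ (c0=1, c1=2, c2=3)
[Gauss-Seidel] macro 2: S0 reads c2=3 → after 1×micro: -5/2; S1 reads c0=-5/2 → after 2×micro: 2; S2 reads c2=3 → after 3×micro: 1 ⇒ (c0=-5/2, c1=2, c2=1)
[Gauss-Seidel] macro 3: S0 reads c2=1 → after 1×micro: -9/4; S1 reads c0=-9/4 → after 2×micro: 2; S2 reads c2=1 → after 3×micro: 1 ⇒ (c0=-9/4, c1=2, c2=1)
[Gauss-Seidel] macro 4: S0 reads c2=1 → after 1×micro: -17/8; S1 reads c0=-17/8 → after 2×micro: 2; S2 reads c2=1 → after 3×micro: 1 ⇒ (c0=-17/8, c1=2, c2=1)
[Gauss-Seidel] macro 5: S0 reads c2=1 → after 1×micro: -33/16; S1 reads c0=-33/16 → after 2×micro: 2; S2 reads c2=1 → after 3×micro: 1 ⇒ (c0=-33/16, c1=2, c2=1)
[Gauss-Seidel] macro 6: S0 reads c2=1 → after 1×micro: -65/32; S1 reads c0=-65/32 → after 2×micro: 2; S2 reads c2=1 → after 3×micro: 1 ⇒ (c0=-65/32, c1=2, c2=1)

first divergence at macro-step: never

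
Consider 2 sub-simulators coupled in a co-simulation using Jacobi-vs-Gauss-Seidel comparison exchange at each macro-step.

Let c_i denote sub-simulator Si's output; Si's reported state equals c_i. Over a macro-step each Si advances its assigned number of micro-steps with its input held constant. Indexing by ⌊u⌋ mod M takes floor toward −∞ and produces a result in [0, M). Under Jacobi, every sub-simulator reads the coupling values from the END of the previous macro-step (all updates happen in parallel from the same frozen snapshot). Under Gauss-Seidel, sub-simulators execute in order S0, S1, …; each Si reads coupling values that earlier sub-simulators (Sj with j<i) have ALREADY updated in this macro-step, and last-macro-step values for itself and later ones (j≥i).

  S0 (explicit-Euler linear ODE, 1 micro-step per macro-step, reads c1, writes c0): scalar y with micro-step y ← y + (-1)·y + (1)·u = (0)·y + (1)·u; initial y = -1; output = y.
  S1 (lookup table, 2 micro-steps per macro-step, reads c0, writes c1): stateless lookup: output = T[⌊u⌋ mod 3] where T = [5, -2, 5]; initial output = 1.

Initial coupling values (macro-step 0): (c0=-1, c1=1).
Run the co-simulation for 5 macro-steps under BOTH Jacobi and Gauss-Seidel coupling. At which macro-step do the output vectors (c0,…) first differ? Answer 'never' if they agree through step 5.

first divergence at macro-step: 1

[Jacobi] macro 1: S0 reads c1=1 → after 1×micro: 1; S1 reads c0=-1 → after 2×micro: 5 ⇒ (c0=1, c1=5)
[Jacobi] macro 2: S0 reads c1=5 → after 1×micro: 5; S1 reads c0=1 → after 2×micro: -2 ⇒ (c0=5, c1=-2)
[Jacobi] macro 3: S0 reads c1=-2 → after 1×micro: -2; S1 reads c0=5 → after 2×micro: 5 ⇒ (c0=-2, c1=5)
[Jacobi] macro 4: S0 reads c1=5 → after 1×micro: 5; S1 reads c0=-2 → after 2×micro: -2 ⇒ (c0=5, c1=-2)
[Jacobi] macro 5: S0 reads c1=-2 → after 1×micro: -2; S1 reads c0=5 → after 2×micro: 5 ⇒ (c0=-2, c1=5)
[Gauss-Seidel] macro 1: S0 reads c1=1 → after 1×micro: 1; S1 reads c0=1 → after 2×micro: -2 ⇒ (c0=1, c1=-2)
[Gauss-Seidel] macro 2: S0 reads c1=-2 → after 1×micro: -2; S1 reads c0=-2 → after 2×micro: -2 ⇒ (c0=-2, c1=-2)
[Gauss-Seidel] macro 3: S0 reads c1=-2 → after 1×micro: -2; S1 reads c0=-2 → after 2×micro: -2 ⇒ (c0=-2, c1=-2)
[Gauss-Seidel] macro 4: S0 reads c1=-2 → after 1×micro: -2; S1 reads c0=-2 → after 2×micro: -2 ⇒ (c0=-2, c1=-2)
[Gauss-Seidel] macro 5: S0 reads c1=-2 → after 1×micro: -2; S1 reads c0=-2 → after 2×micro: -2 ⇒ (c0=-2, c1=-2)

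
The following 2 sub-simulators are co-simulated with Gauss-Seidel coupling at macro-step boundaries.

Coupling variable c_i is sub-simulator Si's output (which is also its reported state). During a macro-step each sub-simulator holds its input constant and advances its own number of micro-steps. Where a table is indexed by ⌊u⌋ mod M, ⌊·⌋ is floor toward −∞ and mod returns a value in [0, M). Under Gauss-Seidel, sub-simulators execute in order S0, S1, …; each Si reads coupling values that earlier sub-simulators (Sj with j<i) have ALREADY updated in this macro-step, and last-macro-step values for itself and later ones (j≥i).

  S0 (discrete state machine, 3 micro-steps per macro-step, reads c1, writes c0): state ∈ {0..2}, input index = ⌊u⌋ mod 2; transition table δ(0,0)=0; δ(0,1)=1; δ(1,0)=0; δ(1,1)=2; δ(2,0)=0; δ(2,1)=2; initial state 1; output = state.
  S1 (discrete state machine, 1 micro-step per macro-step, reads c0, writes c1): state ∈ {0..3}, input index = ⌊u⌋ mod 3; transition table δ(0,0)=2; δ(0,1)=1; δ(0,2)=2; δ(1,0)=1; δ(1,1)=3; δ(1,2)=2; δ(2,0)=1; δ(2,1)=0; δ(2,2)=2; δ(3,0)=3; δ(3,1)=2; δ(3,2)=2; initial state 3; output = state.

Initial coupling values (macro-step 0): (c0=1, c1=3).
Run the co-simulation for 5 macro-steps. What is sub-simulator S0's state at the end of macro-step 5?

S0 state at macro-step 5 = 2

macro 1: S0 reads c1=3 → after 3×micro: 2; S1 reads c0=2 → after 1×micro: 2 ⇒ (c0=2, c1=2)
macro 2: S0 reads c1=2 → after 3×micro: 0; S1 reads c0=0 → after 1×micro: 1 ⇒ (c0=0, c1=1)
macro 3: S0 reads c1=1 → after 3×micro: 2; S1 reads c0=2 → after 1×micro: 2 ⇒ (c0=2, c1=2)
macro 4: S0 reads c1=2 → after 3×micro: 0; S1 reads c0=0 → after 1×micro: 1 ⇒ (c0=0, c1=1)
macro 5: S0 reads c1=1 → after 3×micro: 2; S1 reads c0=2 → after 1×micro: 2 ⇒ (c0=2, c1=2)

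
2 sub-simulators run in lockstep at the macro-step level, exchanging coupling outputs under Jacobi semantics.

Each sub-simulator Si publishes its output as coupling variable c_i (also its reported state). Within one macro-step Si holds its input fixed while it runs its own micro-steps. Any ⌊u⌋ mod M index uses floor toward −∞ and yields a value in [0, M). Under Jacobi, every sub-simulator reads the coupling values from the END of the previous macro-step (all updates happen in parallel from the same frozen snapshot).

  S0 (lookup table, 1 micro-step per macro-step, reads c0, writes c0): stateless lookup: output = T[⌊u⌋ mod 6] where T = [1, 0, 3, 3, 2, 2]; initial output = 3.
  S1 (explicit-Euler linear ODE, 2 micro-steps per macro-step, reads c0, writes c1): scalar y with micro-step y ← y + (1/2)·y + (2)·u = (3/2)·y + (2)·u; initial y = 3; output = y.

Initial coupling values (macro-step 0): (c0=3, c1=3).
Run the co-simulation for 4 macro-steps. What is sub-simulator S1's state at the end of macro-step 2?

S1 state at macro-step 2 = 1023/16

macro 1: S0 reads c0=3 → after 1×micro: 3; S1 reads c0=3 → after 2×micro: 87/4 ⇒ (c0=3, c1=87/4)
macro 2: S0 reads c0=3 → after 1×micro: 3; S1 reads c0=3 → after 2×micro: 1023/16 ⇒ (c0=3, c1=1023/16)
macro 3: S0 reads c0=3 → after 1×micro: 3; S1 reads c0=3 → after 2×micro: 10167/64 ⇒ (c0=3, c1=10167/64)
macro 4: S0 reads c0=3 → after 1×micro: 3; S1 reads c0=3 → after 2×micro: 95343/256 ⇒ (c0=3, c1=95343/256)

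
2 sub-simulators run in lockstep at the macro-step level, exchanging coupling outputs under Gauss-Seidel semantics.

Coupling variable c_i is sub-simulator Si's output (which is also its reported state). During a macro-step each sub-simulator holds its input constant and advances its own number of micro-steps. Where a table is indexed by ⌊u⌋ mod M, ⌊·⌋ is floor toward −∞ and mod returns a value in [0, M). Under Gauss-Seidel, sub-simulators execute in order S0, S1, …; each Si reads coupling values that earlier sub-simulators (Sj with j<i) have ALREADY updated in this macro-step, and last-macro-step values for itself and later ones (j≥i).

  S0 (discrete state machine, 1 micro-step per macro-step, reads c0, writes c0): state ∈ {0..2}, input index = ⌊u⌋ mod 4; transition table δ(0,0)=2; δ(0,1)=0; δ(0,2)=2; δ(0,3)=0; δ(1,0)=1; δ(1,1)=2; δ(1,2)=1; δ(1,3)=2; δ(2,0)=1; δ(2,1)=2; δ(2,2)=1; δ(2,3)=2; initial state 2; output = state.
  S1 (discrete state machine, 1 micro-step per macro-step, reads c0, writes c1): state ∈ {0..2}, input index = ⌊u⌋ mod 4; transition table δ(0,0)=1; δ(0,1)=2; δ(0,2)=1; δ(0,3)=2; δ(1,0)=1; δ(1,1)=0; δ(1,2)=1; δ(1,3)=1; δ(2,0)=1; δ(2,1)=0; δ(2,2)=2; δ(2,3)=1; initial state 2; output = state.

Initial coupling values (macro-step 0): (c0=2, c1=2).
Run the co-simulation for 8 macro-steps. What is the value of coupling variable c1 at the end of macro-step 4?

c1 at macro-step 4 = 1

macro 1: S0 reads c0=2 → after 1×micro: 1; S1 reads c0=1 → after 1×micro: 0 ⇒ (c0=1, c1=0)
macro 2: S0 reads c0=1 → after 1×micro: 2; S1 reads c0=2 → after 1×micro: 1 ⇒ (c0=2, c1=1)
macro 3: S0 reads c0=2 → after 1×micro: 1; S1 reads c0=1 → after 1×micro: 0 ⇒ (c0=1, c1=0)
macro 4: S0 reads c0=1 → after 1×micro: 2; S1 reads c0=2 → after 1×micro: 1 ⇒ (c0=2, c1=1)
macro 5: S0 reads c0=2 → after 1×micro: 1; S1 reads c0=1 → after 1×micro: 0 ⇒ (c0=1, c1=0)
macro 6: S0 reads c0=1 → after 1×micro: 2; S1 reads c0=2 → after 1×micro: 1 ⇒ (c0=2, c1=1)
macro 7: S0 reads c0=2 → after 1×micro: 1; S1 reads c0=1 → after 1×micro: 0 ⇒ (c0=1, c1=0)
macro 8: S0 reads c0=1 → after 1×micro: 2; S1 reads c0=2 → after 1×micro: 1 ⇒ (c0=2, c1=1)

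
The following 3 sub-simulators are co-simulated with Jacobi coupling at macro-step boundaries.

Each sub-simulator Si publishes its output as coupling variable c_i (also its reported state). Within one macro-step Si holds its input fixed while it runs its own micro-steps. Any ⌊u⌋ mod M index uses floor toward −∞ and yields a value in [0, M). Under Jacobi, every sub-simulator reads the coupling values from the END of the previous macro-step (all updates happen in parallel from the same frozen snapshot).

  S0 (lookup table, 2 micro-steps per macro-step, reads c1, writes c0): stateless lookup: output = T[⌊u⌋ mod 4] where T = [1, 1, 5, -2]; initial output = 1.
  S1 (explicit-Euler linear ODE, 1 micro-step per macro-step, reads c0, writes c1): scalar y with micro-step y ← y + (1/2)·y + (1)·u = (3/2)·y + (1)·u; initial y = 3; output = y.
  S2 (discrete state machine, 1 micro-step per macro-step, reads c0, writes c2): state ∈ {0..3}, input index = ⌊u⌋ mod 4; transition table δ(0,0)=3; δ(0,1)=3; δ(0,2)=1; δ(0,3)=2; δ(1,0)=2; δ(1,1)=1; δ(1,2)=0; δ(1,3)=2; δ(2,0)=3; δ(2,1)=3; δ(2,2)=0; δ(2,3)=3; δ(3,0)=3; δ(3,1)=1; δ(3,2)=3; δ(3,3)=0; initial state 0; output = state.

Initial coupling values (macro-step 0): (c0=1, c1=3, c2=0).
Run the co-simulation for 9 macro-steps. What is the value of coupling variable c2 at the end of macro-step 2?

c2 at macro-step 2 = 3

macro 1: S0 reads c1=3 → after 2×micro: -2; S1 reads c0=1 → after 1×micro: 11/2; S2 reads c0=1 → after 1×micro: 3 ⇒ (c0=-2, c1=11/2, c2=3)
macro 2: S0 reads c1=11/2 → after 2×micro: 1; S1 reads c0=-2 → after 1×micro: 25/4; S2 reads c0=-2 → after 1×micro: 3 ⇒ (c0=1, c1=25/4, c2=3)
macro 3: S0 reads c1=25/4 → after 2×micro: 5; S1 reads c0=1 → after 1×micro: 83/8; S2 reads c0=1 → after 1×micro: 1 ⇒ (c0=5, c1=83/8, c2=1)
macro 4: S0 reads c1=83/8 → after 2×micro: 5; S1 reads c0=5 → after 1×micro: 329/16; S2 reads c0=5 → after 1×micro: 1 ⇒ (c0=5, c1=329/16, c2=1)
macro 5: S0 reads c1=329/16 → after 2×micro: 1; S1 reads c0=5 → after 1×micro: 1147/32; S2 reads c0=5 → after 1×micro: 1 ⇒ (c0=1, c1=1147/32, c2=1)
macro 6: S0 reads c1=1147/32 → after 2×micro: -2; S1 reads c0=1 → after 1×micro: 3505/64; S2 reads c0=1 → after 1×micro: 1 ⇒ (c0=-2, c1=3505/64, c2=1)
macro 7: S0 reads c1=3505/64 → after 2×micro: 5; S1 reads c0=-2 → after 1×micro: 10259/128; S2 reads c0=-2 → after 1×micro: 0 ⇒ (c0=5, c1=10259/128, c2=0)
macro 8: S0 reads c1=10259/128 → after 2×micro: 1; S1 reads c0=5 → after 1×micro: 32057/256; S2 reads c0=5 → after 1×micro: 3 ⇒ (c0=1, c1=32057/256, c2=3)
macro 9: S0 reads c1=32057/256 → after 2×micro: 1; S1 reads c0=1 → after 1×micro: 96683/512; S2 reads c0=1 → after 1×micro: 1 ⇒ (c0=1, c1=96683/512, c2=1)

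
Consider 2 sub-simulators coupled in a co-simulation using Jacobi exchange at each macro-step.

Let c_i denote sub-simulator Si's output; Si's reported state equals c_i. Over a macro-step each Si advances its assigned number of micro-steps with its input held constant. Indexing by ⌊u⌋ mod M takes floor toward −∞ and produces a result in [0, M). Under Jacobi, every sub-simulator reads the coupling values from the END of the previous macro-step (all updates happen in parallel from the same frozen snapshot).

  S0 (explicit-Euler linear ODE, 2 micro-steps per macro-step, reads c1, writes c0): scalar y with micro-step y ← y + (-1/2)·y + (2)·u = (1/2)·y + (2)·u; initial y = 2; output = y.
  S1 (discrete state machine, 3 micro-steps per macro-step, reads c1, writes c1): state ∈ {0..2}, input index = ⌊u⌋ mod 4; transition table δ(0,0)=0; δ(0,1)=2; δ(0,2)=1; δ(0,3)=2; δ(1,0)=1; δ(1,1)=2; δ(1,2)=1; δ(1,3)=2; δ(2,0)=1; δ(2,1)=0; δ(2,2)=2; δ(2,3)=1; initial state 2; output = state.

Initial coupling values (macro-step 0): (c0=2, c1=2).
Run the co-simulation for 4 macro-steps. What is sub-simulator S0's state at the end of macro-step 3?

macro 1: S0 reads c1=2 → after 2×micro: 13/2; S1 reads c1=2 → after 3×micro: 2 ⇒ (c0=13/2, c1=2)
macro 2: S0 reads c1=2 → after 2×micro: 61/8; S1 reads c1=2 → after 3×micro: 2 ⇒ (c0=61/8, c1=2)
macro 3: S0 reads c1=2 → after 2×micro: 253/32; S1 reads c1=2 → after 3×micro: 2 ⇒ (c0=253/32, c1=2)
macro 4: S0 reads c1=2 → after 2×micro: 1021/128; S1 reads c1=2 → after 3×micro: 2 ⇒ (c0=1021/128, c1=2)

S0 state at macro-step 3 = 253/32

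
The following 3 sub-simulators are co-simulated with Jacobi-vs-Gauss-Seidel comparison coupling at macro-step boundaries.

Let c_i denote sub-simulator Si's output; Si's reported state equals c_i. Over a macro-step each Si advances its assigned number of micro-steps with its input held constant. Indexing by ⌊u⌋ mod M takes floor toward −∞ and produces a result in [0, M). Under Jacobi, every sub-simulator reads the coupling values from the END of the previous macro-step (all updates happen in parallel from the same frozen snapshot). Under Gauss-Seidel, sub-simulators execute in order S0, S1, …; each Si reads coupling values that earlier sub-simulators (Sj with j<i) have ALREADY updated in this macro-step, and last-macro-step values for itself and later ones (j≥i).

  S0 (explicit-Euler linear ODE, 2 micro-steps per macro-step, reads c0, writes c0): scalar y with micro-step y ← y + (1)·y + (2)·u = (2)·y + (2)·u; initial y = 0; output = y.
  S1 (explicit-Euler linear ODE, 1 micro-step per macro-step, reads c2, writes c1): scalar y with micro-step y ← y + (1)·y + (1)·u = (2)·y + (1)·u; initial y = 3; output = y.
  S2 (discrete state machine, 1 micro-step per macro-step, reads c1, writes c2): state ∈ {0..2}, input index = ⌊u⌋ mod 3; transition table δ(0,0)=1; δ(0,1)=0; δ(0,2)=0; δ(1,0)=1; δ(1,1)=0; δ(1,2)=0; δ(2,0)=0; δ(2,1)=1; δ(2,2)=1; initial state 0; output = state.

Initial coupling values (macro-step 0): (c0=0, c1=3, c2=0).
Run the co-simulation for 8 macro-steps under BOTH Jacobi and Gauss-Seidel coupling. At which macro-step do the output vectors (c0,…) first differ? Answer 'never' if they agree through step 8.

first divergence at macro-step: 2

[Jacobi] macro 1: S0 reads c0=0 → after 2×micro: 0; S1 reads c2=0 → after 1×micro: 6; S2 reads c1=3 → after 1×micro: 1 ⇒ (c0=0, c1=6, c2=1)
[Jacobi] macro 2: S0 reads c0=0 → after 2×micro: 0; S1 reads c2=1 → after 1×micro: 13; S2 reads c1=6 → after 1×micro: 1 ⇒ (c0=0, c1=13, c2=1)
[Jacobi] macro 3: S0 reads c0=0 → after 2×micro: 0; S1 reads c2=1 → after 1×micro: 27; S2 reads c1=13 → after 1×micro: 0 ⇒ (c0=0, c1=27, c2=0)
[Jacobi] macro 4: S0 reads c0=0 → after 2×micro: 0; S1 reads c2=0 → after 1×micro: 54; S2 reads c1=27 → after 1×micro: 1 ⇒ (c0=0, c1=54, c2=1)
[Jacobi] macro 5: S0 reads c0=0 → after 2×micro: 0; S1 reads c2=1 → after 1×micro: 109; S2 reads c1=54 → after 1×micro: 1 ⇒ (c0=0, c1=109, c2=1)
[Jacobi] macro 6: S0 reads c0=0 → after 2×micro: 0; S1 reads c2=1 → after 1×micro: 219; S2 reads c1=109 → after 1×micro: 0 ⇒ (c0=0, c1=219, c2=0)
[Jacobi] macro 7: S0 reads c0=0 → after 2×micro: 0; S1 reads c2=0 → after 1×micro: 438; S2 reads c1=219 → after 1×micro: 1 ⇒ (c0=0, c1=438, c2=1)
[Jacobi] macro 8: S0 reads c0=0 → after 2×micro: 0; S1 reads c2=1 → after 1×micro: 877; S2 reads c1=438 → after 1×micro: 1 ⇒ (c0=0, c1=877, c2=1)
[Gauss-Seidel] macro 1: S0 reads c0=0 → after 2×micro: 0; S1 reads c2=0 → after 1×micro: 6; S2 reads c1=6 → after 1×micro: 1 ⇒ (c0=0, c1=6, c2=1)
[Gauss-Seidel] macro 2: S0 reads c0=0 → after 2×micro: 0; S1 reads c2=1 → after 1×micro: 13; S2 reads c1=13 → after 1×micro: 0 ⇒ (c0=0, c1=13, c2=0)
[Gauss-Seidel] macro 3: S0 reads c0=0 → after 2×micro: 0; S1 reads c2=0 → after 1×micro: 26; S2 reads c1=26 → after 1×micro: 0 ⇒ (c0=0, c1=26, c2=0)
[Gauss-Seidel] macro 4: S0 reads c0=0 → after 2×micro: 0; S1 reads c2=0 → after 1×micro: 52; S2 reads c1=52 → after 1×micro: 0 ⇒ (c0=0, c1=52, c2=0)
[Gauss-Seidel] macro 5: S0 reads c0=0 → after 2×micro: 0; S1 reads c2=0 → after 1×micro: 104; S2 reads c1=104 → after 1×micro: 0 ⇒ (c0=0, c1=104, c2=0)
[Gauss-Seidel] macro 6: S0 reads c0=0 → after 2×micro: 0; S1 reads c2=0 → after 1×micro: 208; S2 reads c1=208 → after 1×micro: 0 ⇒ (c0=0, c1=208, c2=0)
[Gauss-Seidel] macro 7: S0 reads c0=0 → after 2×micro: 0; S1 reads c2=0 → after 1×micro: 416; S2 reads c1=416 → after 1×micro: 0 ⇒ (c0=0, c1=416, c2=0)
[Gauss-Seidel] macro 8: S0 reads c0=0 → after 2×micro: 0; S1 reads c2=0 → after 1×micro: 832; S2 reads c1=832 → after 1×micro: 0 ⇒ (c0=0, c1=832, c2=0)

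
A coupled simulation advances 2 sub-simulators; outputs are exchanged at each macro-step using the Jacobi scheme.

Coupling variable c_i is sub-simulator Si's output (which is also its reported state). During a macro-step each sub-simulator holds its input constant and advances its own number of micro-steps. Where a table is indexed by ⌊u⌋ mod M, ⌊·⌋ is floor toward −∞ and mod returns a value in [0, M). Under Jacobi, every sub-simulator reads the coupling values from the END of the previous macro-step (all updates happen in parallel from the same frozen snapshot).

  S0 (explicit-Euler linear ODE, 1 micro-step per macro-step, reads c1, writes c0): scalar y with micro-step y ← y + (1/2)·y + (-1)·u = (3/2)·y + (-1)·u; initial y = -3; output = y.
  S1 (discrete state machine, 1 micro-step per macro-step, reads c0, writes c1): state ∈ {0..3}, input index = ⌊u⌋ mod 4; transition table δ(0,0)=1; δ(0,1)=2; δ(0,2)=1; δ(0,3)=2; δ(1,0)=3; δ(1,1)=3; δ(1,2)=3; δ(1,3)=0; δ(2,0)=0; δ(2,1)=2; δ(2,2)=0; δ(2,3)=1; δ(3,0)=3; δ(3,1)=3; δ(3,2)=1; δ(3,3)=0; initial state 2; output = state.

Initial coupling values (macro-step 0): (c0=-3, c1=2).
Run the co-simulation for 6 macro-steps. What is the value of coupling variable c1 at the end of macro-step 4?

c1 at macro-step 4 = 1

macro 1: S0 reads c1=2 → after 1×micro: -13/2; S1 reads c0=-3 → after 1×micro: 2 ⇒ (c0=-13/2, c1=2)
macro 2: S0 reads c1=2 → after 1×micro: -47/4; S1 reads c0=-13/2 → after 1×micro: 2 ⇒ (c0=-47/4, c1=2)
macro 3: S0 reads c1=2 → after 1×micro: -157/8; S1 reads c0=-47/4 → after 1×micro: 0 ⇒ (c0=-157/8, c1=0)
macro 4: S0 reads c1=0 → after 1×micro: -471/16; S1 reads c0=-157/8 → after 1×micro: 1 ⇒ (c0=-471/16, c1=1)
macro 5: S0 reads c1=1 → after 1×micro: -1445/32; S1 reads c0=-471/16 → after 1×micro: 3 ⇒ (c0=-1445/32, c1=3)
macro 6: S0 reads c1=3 → after 1×micro: -4527/64; S1 reads c0=-1445/32 → after 1×micro: 1 ⇒ (c0=-4527/64, c1=1)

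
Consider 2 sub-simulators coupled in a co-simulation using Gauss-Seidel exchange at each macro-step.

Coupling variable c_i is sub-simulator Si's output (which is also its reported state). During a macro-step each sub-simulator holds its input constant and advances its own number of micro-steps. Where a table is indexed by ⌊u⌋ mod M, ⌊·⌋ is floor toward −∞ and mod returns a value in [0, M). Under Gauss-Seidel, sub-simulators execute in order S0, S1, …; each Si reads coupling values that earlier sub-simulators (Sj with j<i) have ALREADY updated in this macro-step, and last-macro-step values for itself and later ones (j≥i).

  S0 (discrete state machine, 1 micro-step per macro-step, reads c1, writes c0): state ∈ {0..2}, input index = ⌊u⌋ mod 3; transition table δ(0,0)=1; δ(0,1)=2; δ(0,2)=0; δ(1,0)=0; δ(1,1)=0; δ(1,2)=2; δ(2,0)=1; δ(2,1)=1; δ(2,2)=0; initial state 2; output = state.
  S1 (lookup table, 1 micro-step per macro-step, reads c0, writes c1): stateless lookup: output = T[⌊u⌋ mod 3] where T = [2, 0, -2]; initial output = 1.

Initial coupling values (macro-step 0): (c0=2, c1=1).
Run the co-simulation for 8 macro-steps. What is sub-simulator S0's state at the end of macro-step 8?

S0 state at macro-step 8 = 0

macro 1: S0 reads c1=1 → after 1×micro: 1; S1 reads c0=1 → after 1×micro: 0 ⇒ (c0=1, c1=0)
macro 2: S0 reads c1=0 → after 1×micro: 0; S1 reads c0=0 → after 1×micro: 2 ⇒ (c0=0, c1=2)
macro 3: S0 reads c1=2 → after 1×micro: 0; S1 reads c0=0 → after 1×micro: 2 ⇒ (c0=0, c1=2)
macro 4: S0 reads c1=2 → after 1×micro: 0; S1 reads c0=0 → after 1×micro: 2 ⇒ (c0=0, c1=2)
macro 5: S0 reads c1=2 → after 1×micro: 0; S1 reads c0=0 → after 1×micro: 2 ⇒ (c0=0, c1=2)
macro 6: S0 reads c1=2 → after 1×micro: 0; S1 reads c0=0 → after 1×micro: 2 ⇒ (c0=0, c1=2)
macro 7: S0 reads c1=2 → after 1×micro: 0; S1 reads c0=0 → after 1×micro: 2 ⇒ (c0=0, c1=2)
macro 8: S0 reads c1=2 → after 1×micro: 0; S1 reads c0=0 → after 1×micro: 2 ⇒ (c0=0, c1=2)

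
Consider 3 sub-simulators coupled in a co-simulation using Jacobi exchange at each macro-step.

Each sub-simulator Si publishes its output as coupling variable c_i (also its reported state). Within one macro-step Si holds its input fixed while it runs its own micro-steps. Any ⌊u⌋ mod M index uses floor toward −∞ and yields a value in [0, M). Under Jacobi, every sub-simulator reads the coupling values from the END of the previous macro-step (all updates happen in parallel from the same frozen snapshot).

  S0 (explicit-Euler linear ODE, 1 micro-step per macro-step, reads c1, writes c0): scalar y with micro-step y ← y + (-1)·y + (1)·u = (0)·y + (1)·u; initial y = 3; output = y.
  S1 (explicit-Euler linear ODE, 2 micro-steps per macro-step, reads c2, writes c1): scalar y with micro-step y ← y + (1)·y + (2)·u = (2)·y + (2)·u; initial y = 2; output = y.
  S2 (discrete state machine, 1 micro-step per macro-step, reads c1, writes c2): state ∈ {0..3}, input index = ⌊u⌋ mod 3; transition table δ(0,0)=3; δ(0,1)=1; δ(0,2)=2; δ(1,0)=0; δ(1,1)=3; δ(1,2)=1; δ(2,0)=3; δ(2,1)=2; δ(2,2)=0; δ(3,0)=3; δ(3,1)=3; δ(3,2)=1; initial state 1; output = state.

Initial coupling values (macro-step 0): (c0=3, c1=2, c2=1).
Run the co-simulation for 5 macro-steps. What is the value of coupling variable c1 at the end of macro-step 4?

c1 at macro-step 4 = 1022

macro 1: S0 reads c1=2 → after 1×micro: 2; S1 reads c2=1 → after 2×micro: 14; S2 reads c1=2 → after 1×micro: 1 ⇒ (c0=2, c1=14, c2=1)
macro 2: S0 reads c1=14 → after 1×micro: 14; S1 reads c2=1 → after 2×micro: 62; S2 reads c1=14 → after 1×micro: 1 ⇒ (c0=14, c1=62, c2=1)
macro 3: S0 reads c1=62 → after 1×micro: 62; S1 reads c2=1 → after 2×micro: 254; S2 reads c1=62 → after 1×micro: 1 ⇒ (c0=62, c1=254, c2=1)
macro 4: S0 reads c1=254 → after 1×micro: 254; S1 reads c2=1 → after 2×micro: 1022; S2 reads c1=254 → after 1×micro: 1 ⇒ (c0=254, c1=1022, c2=1)
macro 5: S0 reads c1=1022 → after 1×micro: 1022; S1 reads c2=1 → after 2×micro: 4094; S2 reads c1=1022 → after 1×micro: 1 ⇒ (c0=1022, c1=4094, c2=1)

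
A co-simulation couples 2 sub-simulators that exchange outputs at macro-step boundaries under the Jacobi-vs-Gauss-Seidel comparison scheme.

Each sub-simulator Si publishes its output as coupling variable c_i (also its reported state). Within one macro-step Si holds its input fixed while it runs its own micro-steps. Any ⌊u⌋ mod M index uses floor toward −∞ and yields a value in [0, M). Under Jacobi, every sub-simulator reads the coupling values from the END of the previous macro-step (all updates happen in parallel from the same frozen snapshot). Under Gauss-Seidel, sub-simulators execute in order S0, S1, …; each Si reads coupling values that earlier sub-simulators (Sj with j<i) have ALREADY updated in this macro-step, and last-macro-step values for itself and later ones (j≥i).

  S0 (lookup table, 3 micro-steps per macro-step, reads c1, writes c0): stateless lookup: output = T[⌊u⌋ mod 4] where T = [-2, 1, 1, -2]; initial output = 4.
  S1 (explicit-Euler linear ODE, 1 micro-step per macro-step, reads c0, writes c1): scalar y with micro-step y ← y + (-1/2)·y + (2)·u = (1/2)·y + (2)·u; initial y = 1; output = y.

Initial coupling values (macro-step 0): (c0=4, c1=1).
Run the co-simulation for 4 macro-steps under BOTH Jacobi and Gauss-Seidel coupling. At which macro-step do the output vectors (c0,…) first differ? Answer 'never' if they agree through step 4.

first divergence at macro-step: 1

[Jacobi] macro 1: S0 reads c1=1 → after 3×micro: 1; S1 reads c0=4 → after 1×micro: 17/2 ⇒ (c0=1, c1=17/2)
[Jacobi] macro 2: S0 reads c1=17/2 → after 3×micro: -2; S1 reads c0=1 → after 1×micro: 25/4 ⇒ (c0=-2, c1=25/4)
[Jacobi] macro 3: S0 reads c1=25/4 → after 3×micro: 1; S1 reads c0=-2 → after 1×micro: -7/8 ⇒ (c0=1, c1=-7/8)
[Jacobi] macro 4: S0 reads c1=-7/8 → after 3×micro: -2; S1 reads c0=1 → after 1×micro: 25/16 ⇒ (c0=-2, c1=25/16)
[Gauss-Seidel] macro 1: S0 reads c1=1 → after 3×micro: 1; S1 reads c0=1 → after 1×micro: 5/2 ⇒ (c0=1, c1=5/2)
[Gauss-Seidel] macro 2: S0 reads c1=5/2 → after 3×micro: 1; S1 reads c0=1 → after 1×micro: 13/4 ⇒ (c0=1, c1=13/4)
[Gauss-Seidel] macro 3: S0 reads c1=13/4 → after 3×micro: -2; S1 reads c0=-2 → after 1×micro: -19/8 ⇒ (c0=-2, c1=-19/8)
[Gauss-Seidel] macro 4: S0 reads c1=-19/8 → after 3×micro: 1; S1 reads c0=1 → after 1×micro: 13/16 ⇒ (c0=1, c1=13/16)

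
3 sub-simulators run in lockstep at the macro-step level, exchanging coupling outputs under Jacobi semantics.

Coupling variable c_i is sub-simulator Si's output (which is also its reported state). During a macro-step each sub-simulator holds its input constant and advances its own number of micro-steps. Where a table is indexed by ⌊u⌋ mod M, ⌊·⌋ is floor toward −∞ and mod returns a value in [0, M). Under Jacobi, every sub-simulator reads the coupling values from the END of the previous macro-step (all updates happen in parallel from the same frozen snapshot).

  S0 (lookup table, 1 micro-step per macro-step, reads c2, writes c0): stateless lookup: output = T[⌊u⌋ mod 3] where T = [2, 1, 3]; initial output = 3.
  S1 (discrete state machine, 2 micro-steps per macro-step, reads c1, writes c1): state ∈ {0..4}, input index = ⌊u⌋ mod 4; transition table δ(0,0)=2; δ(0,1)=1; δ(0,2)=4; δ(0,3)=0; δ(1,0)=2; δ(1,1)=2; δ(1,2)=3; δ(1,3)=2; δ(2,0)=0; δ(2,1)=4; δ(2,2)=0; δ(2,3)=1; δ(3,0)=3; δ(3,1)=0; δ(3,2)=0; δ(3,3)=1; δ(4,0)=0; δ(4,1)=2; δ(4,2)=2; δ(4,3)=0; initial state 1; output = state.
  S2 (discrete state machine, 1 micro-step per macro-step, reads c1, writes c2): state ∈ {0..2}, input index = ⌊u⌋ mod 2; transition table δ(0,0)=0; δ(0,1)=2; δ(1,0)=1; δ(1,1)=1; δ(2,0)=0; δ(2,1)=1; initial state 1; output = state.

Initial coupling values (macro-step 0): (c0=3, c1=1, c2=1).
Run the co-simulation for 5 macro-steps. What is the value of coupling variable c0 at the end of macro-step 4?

macro 1: S0 reads c2=1 → after 1×micro: 1; S1 reads c1=1 → after 2×micro: 4; S2 reads c1=1 → after 1×micro: 1 ⇒ (c0=1, c1=4, c2=1)
macro 2: S0 reads c2=1 → after 1×micro: 1; S1 reads c1=4 → after 2×micro: 2; S2 reads c1=4 → after 1×micro: 1 ⇒ (c0=1, c1=2, c2=1)
macro 3: S0 reads c2=1 → after 1×micro: 1; S1 reads c1=2 → after 2×micro: 4; S2 reads c1=2 → after 1×micro: 1 ⇒ (c0=1, c1=4, c2=1)
macro 4: S0 reads c2=1 → after 1×micro: 1; S1 reads c1=4 → after 2×micro: 2; S2 reads c1=4 → after 1×micro: 1 ⇒ (c0=1, c1=2, c2=1)
macro 5: S0 reads c2=1 → after 1×micro: 1; S1 reads c1=2 → after 2×micro: 4; S2 reads c1=2 → after 1×micro: 1 ⇒ (c0=1, c1=4, c2=1)

c0 at macro-step 4 = 1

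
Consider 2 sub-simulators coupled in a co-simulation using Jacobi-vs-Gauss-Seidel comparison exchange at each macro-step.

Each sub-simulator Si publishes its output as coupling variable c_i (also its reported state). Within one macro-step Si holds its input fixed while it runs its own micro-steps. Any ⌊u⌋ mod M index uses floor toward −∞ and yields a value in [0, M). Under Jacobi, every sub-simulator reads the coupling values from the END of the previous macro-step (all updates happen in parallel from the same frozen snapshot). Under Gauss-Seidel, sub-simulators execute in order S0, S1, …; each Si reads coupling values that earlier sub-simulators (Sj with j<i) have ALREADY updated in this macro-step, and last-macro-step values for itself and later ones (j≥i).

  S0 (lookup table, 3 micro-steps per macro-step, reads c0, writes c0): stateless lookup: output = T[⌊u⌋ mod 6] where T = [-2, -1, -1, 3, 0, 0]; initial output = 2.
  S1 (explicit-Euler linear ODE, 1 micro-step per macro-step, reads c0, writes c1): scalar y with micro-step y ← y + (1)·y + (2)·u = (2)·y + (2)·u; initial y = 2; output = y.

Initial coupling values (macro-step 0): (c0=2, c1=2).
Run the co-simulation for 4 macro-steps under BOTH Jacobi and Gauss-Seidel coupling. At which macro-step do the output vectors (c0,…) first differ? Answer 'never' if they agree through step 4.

first divergence at macro-step: 1

[Jacobi] macro 1: S0 reads c0=2 → after 3×micro: -1; S1 reads c0=2 → after 1×micro: 8 ⇒ (c0=-1, c1=8)
[Jacobi] macro 2: S0 reads c0=-1 → after 3×micro: 0; S1 reads c0=-1 → after 1×micro: 14 ⇒ (c0=0, c1=14)
[Jacobi] macro 3: S0 reads c0=0 → after 3×micro: -2; S1 reads c0=0 → after 1×micro: 28 ⇒ (c0=-2, c1=28)
[Jacobi] macro 4: S0 reads c0=-2 → after 3×micro: 0; S1 reads c0=-2 → after 1×micro: 52 ⇒ (c0=0, c1=52)
[Gauss-Seidel] macro 1: S0 reads c0=2 → after 3×micro: -1; S1 reads c0=-1 → after 1×micro: 2 ⇒ (c0=-1, c1=2)
[Gauss-Seidel] macro 2: S0 reads c0=-1 → after 3×micro: 0; S1 reads c0=0 → after 1×micro: 4 ⇒ (c0=0, c1=4)
[Gauss-Seidel] macro 3: S0 reads c0=0 → after 3×micro: -2; S1 reads c0=-2 → after 1×micro: 4 ⇒ (c0=-2, c1=4)
[Gauss-Seidel] macro 4: S0 reads c0=-2 → after 3×micro: 0; S1 reads c0=0 → after 1×micro: 8 ⇒ (c0=0, c1=8)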